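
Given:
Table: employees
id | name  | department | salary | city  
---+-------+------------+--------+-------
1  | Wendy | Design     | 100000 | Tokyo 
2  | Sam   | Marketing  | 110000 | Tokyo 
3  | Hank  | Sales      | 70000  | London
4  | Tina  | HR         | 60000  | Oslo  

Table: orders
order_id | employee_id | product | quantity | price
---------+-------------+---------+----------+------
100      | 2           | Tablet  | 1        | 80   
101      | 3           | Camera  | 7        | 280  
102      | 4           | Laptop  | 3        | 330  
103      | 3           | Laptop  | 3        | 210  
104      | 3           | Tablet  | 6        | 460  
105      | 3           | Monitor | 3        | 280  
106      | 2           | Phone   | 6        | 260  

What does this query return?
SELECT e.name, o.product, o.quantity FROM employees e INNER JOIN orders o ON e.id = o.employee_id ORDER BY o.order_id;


Joining employees.id = orders.employee_id:
  employee Sam (id=2) -> order Tablet
  employee Hank (id=3) -> order Camera
  employee Tina (id=4) -> order Laptop
  employee Hank (id=3) -> order Laptop
  employee Hank (id=3) -> order Tablet
  employee Hank (id=3) -> order Monitor
  employee Sam (id=2) -> order Phone


7 rows:
Sam, Tablet, 1
Hank, Camera, 7
Tina, Laptop, 3
Hank, Laptop, 3
Hank, Tablet, 6
Hank, Monitor, 3
Sam, Phone, 6


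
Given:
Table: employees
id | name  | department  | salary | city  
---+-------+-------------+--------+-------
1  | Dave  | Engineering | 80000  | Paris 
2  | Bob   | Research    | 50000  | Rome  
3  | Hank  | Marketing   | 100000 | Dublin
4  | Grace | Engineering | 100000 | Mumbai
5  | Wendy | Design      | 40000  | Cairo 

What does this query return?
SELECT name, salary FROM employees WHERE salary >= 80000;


Filtering: salary >= 80000
Matching: 3 rows

3 rows:
Dave, 80000
Hank, 100000
Grace, 100000


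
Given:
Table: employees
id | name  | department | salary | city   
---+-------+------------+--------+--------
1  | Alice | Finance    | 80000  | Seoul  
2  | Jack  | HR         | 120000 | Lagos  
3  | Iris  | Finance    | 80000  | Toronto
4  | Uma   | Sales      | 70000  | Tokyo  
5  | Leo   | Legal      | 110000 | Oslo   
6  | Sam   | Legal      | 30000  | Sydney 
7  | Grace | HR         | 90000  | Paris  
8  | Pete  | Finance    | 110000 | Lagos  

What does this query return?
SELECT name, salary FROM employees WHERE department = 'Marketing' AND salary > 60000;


Filtering: department = 'Marketing' AND salary > 60000
Matching: 0 rows

Empty result set (0 rows)


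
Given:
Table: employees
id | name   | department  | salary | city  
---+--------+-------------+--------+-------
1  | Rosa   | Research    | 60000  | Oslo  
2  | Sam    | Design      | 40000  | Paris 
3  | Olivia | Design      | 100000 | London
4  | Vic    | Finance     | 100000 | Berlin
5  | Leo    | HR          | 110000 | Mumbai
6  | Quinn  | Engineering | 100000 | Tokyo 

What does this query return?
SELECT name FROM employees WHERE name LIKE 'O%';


LIKE 'O%' matches names starting with 'O'
Matching: 1

1 rows:
Olivia


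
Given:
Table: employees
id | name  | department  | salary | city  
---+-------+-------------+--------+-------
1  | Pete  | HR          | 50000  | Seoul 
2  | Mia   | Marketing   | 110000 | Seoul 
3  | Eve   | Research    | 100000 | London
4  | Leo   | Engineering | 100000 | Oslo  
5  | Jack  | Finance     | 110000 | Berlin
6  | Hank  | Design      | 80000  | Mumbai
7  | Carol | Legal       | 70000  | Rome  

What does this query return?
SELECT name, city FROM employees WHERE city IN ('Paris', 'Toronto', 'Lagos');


Filtering: city IN ('Paris', 'Toronto', 'Lagos')
Matching: 0 rows

Empty result set (0 rows)


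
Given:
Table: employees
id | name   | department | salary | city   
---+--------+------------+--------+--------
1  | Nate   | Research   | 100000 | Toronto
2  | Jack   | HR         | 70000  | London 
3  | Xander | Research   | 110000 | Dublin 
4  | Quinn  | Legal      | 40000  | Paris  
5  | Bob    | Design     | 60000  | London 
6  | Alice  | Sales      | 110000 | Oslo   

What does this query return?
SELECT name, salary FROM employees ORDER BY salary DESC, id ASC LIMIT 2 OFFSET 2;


Sort by salary DESC (id ASC tiebreak), then skip 2 and take 2
Rows 3 through 4

2 rows:
Nate, 100000
Jack, 70000


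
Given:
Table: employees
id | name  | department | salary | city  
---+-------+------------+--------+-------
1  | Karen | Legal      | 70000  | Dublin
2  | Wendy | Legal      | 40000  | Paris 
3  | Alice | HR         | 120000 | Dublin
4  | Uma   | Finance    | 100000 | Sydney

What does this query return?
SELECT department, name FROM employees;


Projecting columns: department, name

4 rows:
Legal, Karen
Legal, Wendy
HR, Alice
Finance, Uma


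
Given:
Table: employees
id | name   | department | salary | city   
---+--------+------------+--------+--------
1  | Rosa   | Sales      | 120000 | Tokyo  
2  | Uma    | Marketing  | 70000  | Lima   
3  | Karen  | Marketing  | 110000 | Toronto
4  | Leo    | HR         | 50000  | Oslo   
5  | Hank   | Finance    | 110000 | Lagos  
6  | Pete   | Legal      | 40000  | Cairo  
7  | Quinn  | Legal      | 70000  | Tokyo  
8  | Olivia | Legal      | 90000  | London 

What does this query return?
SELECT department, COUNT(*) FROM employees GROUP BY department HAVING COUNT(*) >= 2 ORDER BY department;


Groups with count >= 2:
  Legal: 3 -> PASS
  Marketing: 2 -> PASS
  Finance: 1 -> filtered out
  HR: 1 -> filtered out
  Sales: 1 -> filtered out


2 groups:
Legal, 3
Marketing, 2


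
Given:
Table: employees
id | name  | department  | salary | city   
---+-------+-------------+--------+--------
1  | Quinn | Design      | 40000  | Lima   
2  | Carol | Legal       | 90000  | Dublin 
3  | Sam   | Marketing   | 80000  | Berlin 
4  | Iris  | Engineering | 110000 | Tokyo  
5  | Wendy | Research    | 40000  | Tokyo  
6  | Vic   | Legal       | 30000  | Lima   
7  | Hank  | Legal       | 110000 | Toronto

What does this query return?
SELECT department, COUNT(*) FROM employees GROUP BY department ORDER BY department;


Assigning each row to its department group:
  Quinn -> Design
  Carol -> Legal
  Sam -> Marketing
  Iris -> Engineering
  Wendy -> Research
  Vic -> Legal
  Hank -> Legal


5 groups:
Design, 1
Engineering, 1
Legal, 3
Marketing, 1
Research, 1


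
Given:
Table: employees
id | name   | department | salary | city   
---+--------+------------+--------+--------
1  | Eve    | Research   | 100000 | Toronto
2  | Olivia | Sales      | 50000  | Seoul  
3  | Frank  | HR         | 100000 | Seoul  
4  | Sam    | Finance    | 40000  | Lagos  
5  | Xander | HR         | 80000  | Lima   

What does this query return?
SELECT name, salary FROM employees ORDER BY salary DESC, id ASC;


Sorting by salary DESC, then id ASC for ties

5 rows:
Eve, 100000
Frank, 100000
Xander, 80000
Olivia, 50000
Sam, 40000


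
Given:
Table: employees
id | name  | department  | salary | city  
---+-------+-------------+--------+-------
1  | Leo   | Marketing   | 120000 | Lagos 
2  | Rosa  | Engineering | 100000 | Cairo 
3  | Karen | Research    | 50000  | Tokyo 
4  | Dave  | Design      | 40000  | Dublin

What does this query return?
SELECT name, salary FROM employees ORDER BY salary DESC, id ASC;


Sorting by salary DESC, then id ASC for ties

4 rows:
Leo, 120000
Rosa, 100000
Karen, 50000
Dave, 40000


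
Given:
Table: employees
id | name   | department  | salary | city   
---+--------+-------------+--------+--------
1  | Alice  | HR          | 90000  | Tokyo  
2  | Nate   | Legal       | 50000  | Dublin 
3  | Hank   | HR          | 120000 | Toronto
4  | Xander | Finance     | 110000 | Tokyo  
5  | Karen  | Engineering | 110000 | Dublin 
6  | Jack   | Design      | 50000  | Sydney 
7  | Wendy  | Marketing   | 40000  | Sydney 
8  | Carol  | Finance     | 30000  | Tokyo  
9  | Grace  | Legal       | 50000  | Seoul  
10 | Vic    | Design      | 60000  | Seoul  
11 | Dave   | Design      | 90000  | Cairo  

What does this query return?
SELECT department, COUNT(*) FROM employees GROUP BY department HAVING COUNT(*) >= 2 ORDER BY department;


Groups with count >= 2:
  Design: 3 -> PASS
  Finance: 2 -> PASS
  HR: 2 -> PASS
  Legal: 2 -> PASS
  Engineering: 1 -> filtered out
  Marketing: 1 -> filtered out


4 groups:
Design, 3
Finance, 2
HR, 2
Legal, 2


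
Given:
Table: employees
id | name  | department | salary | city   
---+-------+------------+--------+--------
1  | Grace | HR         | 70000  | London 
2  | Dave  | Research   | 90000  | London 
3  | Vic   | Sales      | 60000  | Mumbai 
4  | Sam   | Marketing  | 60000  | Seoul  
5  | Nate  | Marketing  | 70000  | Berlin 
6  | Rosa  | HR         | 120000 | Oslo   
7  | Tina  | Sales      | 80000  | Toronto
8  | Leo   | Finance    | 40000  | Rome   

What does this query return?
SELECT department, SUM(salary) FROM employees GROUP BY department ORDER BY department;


Summing salary within each department:
  Finance: 40000 = 40000
  HR: 70000 + 120000 = 190000
  Marketing: 60000 + 70000 = 130000
  Research: 90000 = 90000
  Sales: 60000 + 80000 = 140000


5 groups:
Finance, 40000
HR, 190000
Marketing, 130000
Research, 90000
Sales, 140000


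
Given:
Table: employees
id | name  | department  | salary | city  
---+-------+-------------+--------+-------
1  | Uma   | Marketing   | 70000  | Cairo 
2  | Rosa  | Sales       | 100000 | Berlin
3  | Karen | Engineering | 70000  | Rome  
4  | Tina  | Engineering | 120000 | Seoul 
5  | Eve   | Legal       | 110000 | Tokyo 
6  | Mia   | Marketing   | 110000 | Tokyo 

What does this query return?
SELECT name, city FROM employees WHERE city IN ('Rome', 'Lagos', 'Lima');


Filtering: city IN ('Rome', 'Lagos', 'Lima')
Matching: 1 rows

1 rows:
Karen, Rome


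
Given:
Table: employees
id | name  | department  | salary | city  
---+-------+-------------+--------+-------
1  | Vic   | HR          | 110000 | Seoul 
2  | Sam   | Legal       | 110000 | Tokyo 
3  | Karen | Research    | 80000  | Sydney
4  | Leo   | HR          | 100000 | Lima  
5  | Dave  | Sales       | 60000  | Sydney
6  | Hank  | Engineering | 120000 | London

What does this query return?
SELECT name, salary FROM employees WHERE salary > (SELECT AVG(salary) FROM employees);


Subquery: AVG(salary) = 96666.67
Filtering: salary > 96666.67
  Vic (110000) -> MATCH
  Sam (110000) -> MATCH
  Leo (100000) -> MATCH
  Hank (120000) -> MATCH


4 rows:
Vic, 110000
Sam, 110000
Leo, 100000
Hank, 120000


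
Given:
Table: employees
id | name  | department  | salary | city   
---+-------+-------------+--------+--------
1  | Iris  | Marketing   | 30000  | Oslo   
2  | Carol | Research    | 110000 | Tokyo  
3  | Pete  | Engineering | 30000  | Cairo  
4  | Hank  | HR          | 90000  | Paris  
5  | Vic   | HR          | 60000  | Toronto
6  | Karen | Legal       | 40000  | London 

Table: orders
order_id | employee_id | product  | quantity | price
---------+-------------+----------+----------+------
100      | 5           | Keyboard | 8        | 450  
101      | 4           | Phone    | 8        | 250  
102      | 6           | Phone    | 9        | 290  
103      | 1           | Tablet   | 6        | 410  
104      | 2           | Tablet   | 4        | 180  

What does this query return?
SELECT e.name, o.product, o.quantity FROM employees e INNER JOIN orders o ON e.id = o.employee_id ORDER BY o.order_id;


Joining employees.id = orders.employee_id:
  employee Vic (id=5) -> order Keyboard
  employee Hank (id=4) -> order Phone
  employee Karen (id=6) -> order Phone
  employee Iris (id=1) -> order Tablet
  employee Carol (id=2) -> order Tablet


5 rows:
Vic, Keyboard, 8
Hank, Phone, 8
Karen, Phone, 9
Iris, Tablet, 6
Carol, Tablet, 4


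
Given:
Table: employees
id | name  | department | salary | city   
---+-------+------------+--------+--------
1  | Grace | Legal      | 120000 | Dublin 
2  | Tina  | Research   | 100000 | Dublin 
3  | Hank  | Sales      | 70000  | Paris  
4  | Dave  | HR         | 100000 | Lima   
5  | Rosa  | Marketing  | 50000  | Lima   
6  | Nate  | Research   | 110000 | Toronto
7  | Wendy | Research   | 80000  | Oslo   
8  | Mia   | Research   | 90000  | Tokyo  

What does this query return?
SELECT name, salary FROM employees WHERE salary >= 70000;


Filtering: salary >= 70000
Matching: 7 rows

7 rows:
Grace, 120000
Tina, 100000
Hank, 70000
Dave, 100000
Nate, 110000
Wendy, 80000
Mia, 90000


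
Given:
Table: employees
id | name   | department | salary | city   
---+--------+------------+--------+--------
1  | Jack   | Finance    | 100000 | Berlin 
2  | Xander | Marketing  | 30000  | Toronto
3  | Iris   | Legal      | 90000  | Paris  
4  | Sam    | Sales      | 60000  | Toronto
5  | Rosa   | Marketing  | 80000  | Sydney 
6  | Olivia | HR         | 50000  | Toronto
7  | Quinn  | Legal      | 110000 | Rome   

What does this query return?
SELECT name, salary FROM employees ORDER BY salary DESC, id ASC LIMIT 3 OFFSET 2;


Sort by salary DESC (id ASC tiebreak), then skip 2 and take 3
Rows 3 through 5

3 rows:
Iris, 90000
Rosa, 80000
Sam, 60000


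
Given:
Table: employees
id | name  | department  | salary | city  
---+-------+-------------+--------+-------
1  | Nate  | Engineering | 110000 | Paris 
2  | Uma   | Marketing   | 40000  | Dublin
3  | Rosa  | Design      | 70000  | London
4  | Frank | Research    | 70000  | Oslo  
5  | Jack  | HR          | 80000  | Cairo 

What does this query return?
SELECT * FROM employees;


SELECT * returns all 5 rows with all columns

5 rows:
1, Nate, Engineering, 110000, Paris
2, Uma, Marketing, 40000, Dublin
3, Rosa, Design, 70000, London
4, Frank, Research, 70000, Oslo
5, Jack, HR, 80000, Cairo


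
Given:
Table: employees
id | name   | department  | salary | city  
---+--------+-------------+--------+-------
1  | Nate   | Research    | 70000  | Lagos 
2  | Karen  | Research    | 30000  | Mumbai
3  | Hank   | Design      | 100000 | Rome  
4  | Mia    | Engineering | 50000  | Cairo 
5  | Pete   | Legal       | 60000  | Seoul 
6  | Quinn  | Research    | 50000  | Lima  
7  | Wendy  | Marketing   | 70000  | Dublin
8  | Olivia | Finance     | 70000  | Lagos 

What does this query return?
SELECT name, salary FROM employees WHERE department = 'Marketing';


Filtering: department = 'Marketing'
Matching rows: 1

1 rows:
Wendy, 70000


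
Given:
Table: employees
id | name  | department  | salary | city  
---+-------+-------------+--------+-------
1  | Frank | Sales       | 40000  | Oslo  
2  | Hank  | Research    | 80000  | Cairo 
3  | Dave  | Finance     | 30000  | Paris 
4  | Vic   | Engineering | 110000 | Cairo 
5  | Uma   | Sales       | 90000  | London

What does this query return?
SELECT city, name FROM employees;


Projecting columns: city, name

5 rows:
Oslo, Frank
Cairo, Hank
Paris, Dave
Cairo, Vic
London, Uma


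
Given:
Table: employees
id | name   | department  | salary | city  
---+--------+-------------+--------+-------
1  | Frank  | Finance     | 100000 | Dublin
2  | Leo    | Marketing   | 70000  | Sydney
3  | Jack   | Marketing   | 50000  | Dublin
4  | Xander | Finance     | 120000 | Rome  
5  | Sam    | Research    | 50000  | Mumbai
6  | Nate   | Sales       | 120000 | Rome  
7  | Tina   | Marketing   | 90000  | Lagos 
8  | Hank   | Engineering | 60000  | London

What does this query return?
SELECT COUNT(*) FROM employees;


COUNT(*) counts all rows

8


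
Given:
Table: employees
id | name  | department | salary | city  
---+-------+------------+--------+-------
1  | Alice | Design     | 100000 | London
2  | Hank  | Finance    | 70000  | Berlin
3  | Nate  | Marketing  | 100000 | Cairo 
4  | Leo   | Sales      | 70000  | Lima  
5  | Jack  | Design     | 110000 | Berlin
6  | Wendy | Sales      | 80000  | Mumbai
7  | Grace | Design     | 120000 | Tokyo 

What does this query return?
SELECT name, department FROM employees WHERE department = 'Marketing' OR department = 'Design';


Filtering: department = 'Marketing' OR 'Design'
Matching: 4 rows

4 rows:
Alice, Design
Nate, Marketing
Jack, Design
Grace, Design


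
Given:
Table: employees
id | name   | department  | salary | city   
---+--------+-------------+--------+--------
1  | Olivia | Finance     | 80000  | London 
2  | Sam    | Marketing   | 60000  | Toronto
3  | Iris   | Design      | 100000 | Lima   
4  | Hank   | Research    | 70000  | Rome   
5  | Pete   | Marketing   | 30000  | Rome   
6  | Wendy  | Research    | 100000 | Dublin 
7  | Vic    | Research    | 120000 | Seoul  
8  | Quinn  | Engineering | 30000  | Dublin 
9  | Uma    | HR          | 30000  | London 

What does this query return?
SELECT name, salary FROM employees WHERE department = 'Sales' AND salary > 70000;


Filtering: department = 'Sales' AND salary > 70000
Matching: 0 rows

Empty result set (0 rows)


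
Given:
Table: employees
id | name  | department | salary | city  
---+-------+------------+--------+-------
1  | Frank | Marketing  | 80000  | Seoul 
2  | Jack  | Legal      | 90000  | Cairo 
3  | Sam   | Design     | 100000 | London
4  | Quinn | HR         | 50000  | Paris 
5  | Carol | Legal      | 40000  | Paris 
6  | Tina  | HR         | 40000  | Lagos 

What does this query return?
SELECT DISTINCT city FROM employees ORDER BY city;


All 'city' values (row order): Seoul, Cairo, London, Paris, Paris, Lagos
Removing duplicates leaves 5 unique value(s).

5 values:
Cairo
Lagos
London
Paris
Seoul


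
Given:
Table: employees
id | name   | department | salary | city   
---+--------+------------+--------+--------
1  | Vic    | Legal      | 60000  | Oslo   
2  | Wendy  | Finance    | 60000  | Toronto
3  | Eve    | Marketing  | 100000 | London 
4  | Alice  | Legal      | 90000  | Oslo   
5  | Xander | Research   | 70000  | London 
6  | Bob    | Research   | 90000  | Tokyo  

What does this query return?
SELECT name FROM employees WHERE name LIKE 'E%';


LIKE 'E%' matches names starting with 'E'
Matching: 1

1 rows:
Eve


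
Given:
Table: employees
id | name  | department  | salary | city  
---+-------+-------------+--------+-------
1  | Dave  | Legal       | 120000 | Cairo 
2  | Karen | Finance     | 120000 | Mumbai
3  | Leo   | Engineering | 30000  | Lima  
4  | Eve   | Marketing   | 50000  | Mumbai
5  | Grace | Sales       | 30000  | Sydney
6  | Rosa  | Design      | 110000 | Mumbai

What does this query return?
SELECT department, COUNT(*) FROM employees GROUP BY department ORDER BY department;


Assigning each row to its department group:
  Dave -> Legal
  Karen -> Finance
  Leo -> Engineering
  Eve -> Marketing
  Grace -> Sales
  Rosa -> Design


6 groups:
Design, 1
Engineering, 1
Finance, 1
Legal, 1
Marketing, 1
Sales, 1


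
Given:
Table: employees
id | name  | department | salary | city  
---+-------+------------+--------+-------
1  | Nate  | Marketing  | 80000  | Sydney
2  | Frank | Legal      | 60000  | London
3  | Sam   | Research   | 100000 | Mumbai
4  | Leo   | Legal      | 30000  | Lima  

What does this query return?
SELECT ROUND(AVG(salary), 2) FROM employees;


SUM(salary) = 270000
COUNT = 4
ROUND(AVG, 2) = ROUND(270000 / 4, 2) = 67500.0

67500.0


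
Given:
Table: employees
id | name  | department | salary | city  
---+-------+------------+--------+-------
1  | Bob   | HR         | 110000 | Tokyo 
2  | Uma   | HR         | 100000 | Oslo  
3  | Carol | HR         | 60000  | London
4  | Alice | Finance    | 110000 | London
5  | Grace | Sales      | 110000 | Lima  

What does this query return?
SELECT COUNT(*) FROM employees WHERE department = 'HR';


Counting rows where department = 'HR'
  Bob -> MATCH
  Uma -> MATCH
  Carol -> MATCH


3


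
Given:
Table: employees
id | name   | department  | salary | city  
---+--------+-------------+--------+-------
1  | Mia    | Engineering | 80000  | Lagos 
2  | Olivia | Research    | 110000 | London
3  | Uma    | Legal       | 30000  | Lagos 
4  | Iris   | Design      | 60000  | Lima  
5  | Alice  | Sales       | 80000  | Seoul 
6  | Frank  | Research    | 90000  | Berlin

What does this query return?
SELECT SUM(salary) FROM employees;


SUM(salary) = 80000 + 110000 + 30000 + 60000 + 80000 + 90000 = 450000

450000


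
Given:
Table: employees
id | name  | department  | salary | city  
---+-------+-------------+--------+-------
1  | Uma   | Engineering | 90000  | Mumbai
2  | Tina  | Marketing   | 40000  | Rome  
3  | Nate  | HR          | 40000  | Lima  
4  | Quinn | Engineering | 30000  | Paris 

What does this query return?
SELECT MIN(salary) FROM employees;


Salaries: 90000, 40000, 40000, 30000
MIN = 30000

30000


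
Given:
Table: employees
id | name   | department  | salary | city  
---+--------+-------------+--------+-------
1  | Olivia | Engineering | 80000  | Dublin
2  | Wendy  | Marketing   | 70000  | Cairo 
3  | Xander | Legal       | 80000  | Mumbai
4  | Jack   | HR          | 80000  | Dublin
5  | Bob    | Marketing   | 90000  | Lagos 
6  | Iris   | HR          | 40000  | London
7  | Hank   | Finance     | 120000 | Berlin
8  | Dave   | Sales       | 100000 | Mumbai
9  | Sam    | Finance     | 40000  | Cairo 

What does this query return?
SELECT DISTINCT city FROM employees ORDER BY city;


All 'city' values (row order): Dublin, Cairo, Mumbai, Dublin, Lagos, London, Berlin, Mumbai, Cairo
Removing duplicates leaves 6 unique value(s).

6 values:
Berlin
Cairo
Dublin
Lagos
London
Mumbai


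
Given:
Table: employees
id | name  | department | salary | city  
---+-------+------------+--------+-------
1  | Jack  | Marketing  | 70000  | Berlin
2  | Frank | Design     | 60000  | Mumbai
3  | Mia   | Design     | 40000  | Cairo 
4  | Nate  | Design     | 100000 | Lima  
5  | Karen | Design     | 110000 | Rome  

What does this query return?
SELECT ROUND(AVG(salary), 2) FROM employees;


SUM(salary) = 380000
COUNT = 5
ROUND(AVG, 2) = ROUND(380000 / 5, 2) = 76000.0

76000.0


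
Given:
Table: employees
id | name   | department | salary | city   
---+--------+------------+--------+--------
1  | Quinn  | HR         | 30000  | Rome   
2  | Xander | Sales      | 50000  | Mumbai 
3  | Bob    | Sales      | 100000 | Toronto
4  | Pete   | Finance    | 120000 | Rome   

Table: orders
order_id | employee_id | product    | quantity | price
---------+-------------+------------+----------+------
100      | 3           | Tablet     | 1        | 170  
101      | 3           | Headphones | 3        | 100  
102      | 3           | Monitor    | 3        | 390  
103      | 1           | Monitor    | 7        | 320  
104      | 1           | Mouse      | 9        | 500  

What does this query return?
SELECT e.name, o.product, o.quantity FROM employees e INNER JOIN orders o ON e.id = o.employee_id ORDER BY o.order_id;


Joining employees.id = orders.employee_id:
  employee Bob (id=3) -> order Tablet
  employee Bob (id=3) -> order Headphones
  employee Bob (id=3) -> order Monitor
  employee Quinn (id=1) -> order Monitor
  employee Quinn (id=1) -> order Mouse


5 rows:
Bob, Tablet, 1
Bob, Headphones, 3
Bob, Monitor, 3
Quinn, Monitor, 7
Quinn, Mouse, 9


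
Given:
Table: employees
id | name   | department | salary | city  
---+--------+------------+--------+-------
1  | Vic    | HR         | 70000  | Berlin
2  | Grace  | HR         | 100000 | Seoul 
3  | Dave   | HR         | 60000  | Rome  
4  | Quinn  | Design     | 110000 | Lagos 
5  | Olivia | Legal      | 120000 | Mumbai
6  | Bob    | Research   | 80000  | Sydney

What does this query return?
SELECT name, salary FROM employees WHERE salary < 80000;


Filtering: salary < 80000
Matching: 2 rows

2 rows:
Vic, 70000
Dave, 60000


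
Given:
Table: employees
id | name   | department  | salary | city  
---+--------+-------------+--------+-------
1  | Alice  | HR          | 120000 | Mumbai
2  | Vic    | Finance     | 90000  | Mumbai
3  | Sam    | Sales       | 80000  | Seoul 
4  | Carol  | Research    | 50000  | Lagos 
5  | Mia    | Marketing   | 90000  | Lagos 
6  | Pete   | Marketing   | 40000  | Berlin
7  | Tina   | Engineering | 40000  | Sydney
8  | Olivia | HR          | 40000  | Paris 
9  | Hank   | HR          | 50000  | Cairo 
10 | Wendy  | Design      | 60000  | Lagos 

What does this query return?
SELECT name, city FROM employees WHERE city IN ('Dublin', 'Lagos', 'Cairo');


Filtering: city IN ('Dublin', 'Lagos', 'Cairo')
Matching: 4 rows

4 rows:
Carol, Lagos
Mia, Lagos
Hank, Cairo
Wendy, Lagos


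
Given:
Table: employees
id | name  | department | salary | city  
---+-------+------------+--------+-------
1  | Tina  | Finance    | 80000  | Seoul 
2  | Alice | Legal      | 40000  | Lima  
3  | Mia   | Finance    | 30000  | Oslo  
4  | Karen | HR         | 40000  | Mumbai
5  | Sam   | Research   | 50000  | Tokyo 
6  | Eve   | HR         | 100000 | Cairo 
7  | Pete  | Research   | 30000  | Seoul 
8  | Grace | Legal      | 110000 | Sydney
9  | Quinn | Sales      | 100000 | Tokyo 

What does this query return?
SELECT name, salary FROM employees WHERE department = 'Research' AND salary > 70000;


Filtering: department = 'Research' AND salary > 70000
Matching: 0 rows

Empty result set (0 rows)


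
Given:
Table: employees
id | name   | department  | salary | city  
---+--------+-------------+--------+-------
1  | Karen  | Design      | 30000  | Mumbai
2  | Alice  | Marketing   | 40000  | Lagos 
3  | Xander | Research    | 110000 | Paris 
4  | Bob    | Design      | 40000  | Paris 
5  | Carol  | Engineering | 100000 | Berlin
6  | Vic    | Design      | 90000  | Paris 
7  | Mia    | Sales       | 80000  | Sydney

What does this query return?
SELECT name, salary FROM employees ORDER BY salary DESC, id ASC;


Sorting by salary DESC, then id ASC for ties

7 rows:
Xander, 110000
Carol, 100000
Vic, 90000
Mia, 80000
Alice, 40000
Bob, 40000
Karen, 30000


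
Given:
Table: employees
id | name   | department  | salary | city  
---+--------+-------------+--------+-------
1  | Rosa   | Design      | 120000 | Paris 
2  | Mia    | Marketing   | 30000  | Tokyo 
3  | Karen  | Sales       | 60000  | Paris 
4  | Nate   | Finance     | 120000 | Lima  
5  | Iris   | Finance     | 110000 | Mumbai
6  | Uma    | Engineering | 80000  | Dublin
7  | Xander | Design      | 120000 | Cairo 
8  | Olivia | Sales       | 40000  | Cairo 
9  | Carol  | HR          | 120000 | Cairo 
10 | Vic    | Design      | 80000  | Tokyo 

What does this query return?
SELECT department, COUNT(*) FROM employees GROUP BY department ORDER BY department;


Assigning each row to its department group:
  Rosa -> Design
  Mia -> Marketing
  Karen -> Sales
  Nate -> Finance
  Iris -> Finance
  Uma -> Engineering
  Xander -> Design
  Olivia -> Sales
  Carol -> HR
  Vic -> Design


6 groups:
Design, 3
Engineering, 1
Finance, 2
HR, 1
Marketing, 1
Sales, 2


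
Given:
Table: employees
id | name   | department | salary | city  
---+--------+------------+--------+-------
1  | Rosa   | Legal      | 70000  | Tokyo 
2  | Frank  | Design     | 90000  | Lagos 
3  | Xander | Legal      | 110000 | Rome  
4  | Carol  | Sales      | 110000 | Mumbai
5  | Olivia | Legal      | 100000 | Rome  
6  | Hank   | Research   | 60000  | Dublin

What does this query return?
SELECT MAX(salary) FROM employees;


Salaries: 70000, 90000, 110000, 110000, 100000, 60000
MAX = 110000

110000


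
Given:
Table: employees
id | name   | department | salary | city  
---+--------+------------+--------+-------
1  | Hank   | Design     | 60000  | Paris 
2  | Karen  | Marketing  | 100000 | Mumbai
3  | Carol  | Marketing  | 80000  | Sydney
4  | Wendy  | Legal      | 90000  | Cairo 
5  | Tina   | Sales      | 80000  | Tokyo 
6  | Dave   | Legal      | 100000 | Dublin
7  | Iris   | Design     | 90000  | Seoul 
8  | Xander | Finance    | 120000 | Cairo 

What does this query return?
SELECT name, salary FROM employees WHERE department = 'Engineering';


Filtering: department = 'Engineering'
Matching rows: 0

Empty result set (0 rows)


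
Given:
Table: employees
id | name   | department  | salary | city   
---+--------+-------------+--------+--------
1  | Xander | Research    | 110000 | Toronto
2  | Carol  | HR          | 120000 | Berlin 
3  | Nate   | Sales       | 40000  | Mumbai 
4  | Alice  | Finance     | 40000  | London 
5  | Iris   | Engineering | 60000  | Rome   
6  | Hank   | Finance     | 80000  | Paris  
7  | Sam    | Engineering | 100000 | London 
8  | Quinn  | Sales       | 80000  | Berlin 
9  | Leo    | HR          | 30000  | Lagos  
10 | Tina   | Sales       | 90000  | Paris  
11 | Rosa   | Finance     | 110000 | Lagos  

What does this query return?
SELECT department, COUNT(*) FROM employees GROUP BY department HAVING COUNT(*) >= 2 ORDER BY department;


Groups with count >= 2:
  Engineering: 2 -> PASS
  Finance: 3 -> PASS
  HR: 2 -> PASS
  Sales: 3 -> PASS
  Research: 1 -> filtered out


4 groups:
Engineering, 2
Finance, 3
HR, 2
Sales, 3


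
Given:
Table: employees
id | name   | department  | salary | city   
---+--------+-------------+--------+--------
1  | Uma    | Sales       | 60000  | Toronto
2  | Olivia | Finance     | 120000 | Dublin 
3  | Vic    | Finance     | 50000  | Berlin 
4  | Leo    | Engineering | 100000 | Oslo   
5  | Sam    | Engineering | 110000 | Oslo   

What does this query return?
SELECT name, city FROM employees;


Projecting columns: name, city

5 rows:
Uma, Toronto
Olivia, Dublin
Vic, Berlin
Leo, Oslo
Sam, Oslo


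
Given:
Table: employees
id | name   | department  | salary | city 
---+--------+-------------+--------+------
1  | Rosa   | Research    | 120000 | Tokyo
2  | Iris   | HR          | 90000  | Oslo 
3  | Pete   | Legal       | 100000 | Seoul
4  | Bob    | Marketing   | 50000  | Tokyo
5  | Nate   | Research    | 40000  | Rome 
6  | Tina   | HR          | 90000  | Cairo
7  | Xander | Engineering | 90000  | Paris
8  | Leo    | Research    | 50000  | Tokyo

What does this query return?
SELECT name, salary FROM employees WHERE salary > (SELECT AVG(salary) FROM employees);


Subquery: AVG(salary) = 78750.0
Filtering: salary > 78750.0
  Rosa (120000) -> MATCH
  Iris (90000) -> MATCH
  Pete (100000) -> MATCH
  Tina (90000) -> MATCH
  Xander (90000) -> MATCH


5 rows:
Rosa, 120000
Iris, 90000
Pete, 100000
Tina, 90000
Xander, 90000


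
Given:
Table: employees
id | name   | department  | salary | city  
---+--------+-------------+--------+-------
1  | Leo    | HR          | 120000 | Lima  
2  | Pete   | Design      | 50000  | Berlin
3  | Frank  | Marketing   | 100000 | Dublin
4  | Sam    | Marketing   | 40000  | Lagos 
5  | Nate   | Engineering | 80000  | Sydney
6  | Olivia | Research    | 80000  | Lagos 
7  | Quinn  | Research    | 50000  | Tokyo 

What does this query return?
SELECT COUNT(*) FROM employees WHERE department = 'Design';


Counting rows where department = 'Design'
  Pete -> MATCH


1


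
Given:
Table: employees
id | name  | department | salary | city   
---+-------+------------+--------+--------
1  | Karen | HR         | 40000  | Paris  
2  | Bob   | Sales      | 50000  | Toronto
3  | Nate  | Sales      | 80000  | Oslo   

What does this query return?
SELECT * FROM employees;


SELECT * returns all 3 rows with all columns

3 rows:
1, Karen, HR, 40000, Paris
2, Bob, Sales, 50000, Toronto
3, Nate, Sales, 80000, Oslo


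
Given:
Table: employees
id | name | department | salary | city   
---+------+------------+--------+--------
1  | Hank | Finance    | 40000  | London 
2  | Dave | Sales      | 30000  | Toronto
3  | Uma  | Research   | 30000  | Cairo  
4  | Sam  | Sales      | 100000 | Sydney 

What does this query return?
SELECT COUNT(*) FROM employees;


COUNT(*) counts all rows

4


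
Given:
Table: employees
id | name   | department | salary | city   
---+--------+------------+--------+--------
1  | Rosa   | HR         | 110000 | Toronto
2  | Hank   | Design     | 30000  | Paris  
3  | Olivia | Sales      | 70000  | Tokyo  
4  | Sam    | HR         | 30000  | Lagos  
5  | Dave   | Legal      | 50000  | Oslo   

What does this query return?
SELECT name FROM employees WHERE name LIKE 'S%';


LIKE 'S%' matches names starting with 'S'
Matching: 1

1 rows:
Sam


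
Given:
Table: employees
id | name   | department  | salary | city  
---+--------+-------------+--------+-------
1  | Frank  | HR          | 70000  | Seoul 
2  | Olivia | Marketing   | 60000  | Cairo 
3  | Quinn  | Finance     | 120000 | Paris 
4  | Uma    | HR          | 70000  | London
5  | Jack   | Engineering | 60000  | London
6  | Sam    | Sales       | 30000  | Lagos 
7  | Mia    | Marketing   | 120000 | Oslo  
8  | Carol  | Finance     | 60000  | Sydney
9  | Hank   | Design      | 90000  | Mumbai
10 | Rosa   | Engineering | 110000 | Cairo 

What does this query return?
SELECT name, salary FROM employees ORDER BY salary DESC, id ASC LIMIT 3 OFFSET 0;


Sort by salary DESC (id ASC tiebreak), then skip 0 and take 3
Rows 1 through 3

3 rows:
Quinn, 120000
Mia, 120000
Rosa, 110000


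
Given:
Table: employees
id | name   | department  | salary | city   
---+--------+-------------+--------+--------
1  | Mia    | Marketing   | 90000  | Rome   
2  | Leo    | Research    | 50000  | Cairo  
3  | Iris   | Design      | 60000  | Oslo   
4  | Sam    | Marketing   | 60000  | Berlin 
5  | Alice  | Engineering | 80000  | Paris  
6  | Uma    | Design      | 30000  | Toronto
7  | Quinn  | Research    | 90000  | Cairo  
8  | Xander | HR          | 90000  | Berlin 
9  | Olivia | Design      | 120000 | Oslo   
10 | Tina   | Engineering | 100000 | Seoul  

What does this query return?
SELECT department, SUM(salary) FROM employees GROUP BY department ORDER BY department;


Summing salary within each department:
  Design: 60000 + 30000 + 120000 = 210000
  Engineering: 80000 + 100000 = 180000
  HR: 90000 = 90000
  Marketing: 90000 + 60000 = 150000
  Research: 50000 + 90000 = 140000


5 groups:
Design, 210000
Engineering, 180000
HR, 90000
Marketing, 150000
Research, 140000


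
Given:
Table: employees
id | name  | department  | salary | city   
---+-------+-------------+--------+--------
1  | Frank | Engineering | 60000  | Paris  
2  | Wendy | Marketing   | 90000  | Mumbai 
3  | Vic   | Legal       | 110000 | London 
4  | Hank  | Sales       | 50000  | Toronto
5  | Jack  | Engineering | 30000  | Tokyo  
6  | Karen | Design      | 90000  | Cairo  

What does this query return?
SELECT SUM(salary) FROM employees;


SUM(salary) = 60000 + 90000 + 110000 + 50000 + 30000 + 90000 = 430000

430000


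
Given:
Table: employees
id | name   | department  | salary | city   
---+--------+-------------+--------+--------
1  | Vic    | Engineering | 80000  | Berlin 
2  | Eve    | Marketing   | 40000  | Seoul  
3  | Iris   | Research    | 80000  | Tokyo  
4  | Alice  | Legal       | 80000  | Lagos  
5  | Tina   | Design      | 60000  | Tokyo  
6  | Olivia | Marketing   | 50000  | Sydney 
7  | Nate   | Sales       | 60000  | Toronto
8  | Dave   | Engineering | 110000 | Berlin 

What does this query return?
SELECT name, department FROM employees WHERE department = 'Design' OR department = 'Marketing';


Filtering: department = 'Design' OR 'Marketing'
Matching: 3 rows

3 rows:
Eve, Marketing
Tina, Design
Olivia, Marketing


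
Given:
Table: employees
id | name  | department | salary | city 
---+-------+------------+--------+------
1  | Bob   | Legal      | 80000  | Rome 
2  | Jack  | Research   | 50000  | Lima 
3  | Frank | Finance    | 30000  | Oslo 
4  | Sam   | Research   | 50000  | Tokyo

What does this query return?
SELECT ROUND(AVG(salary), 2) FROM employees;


SUM(salary) = 210000
COUNT = 4
ROUND(AVG, 2) = ROUND(210000 / 4, 2) = 52500.0

52500.0


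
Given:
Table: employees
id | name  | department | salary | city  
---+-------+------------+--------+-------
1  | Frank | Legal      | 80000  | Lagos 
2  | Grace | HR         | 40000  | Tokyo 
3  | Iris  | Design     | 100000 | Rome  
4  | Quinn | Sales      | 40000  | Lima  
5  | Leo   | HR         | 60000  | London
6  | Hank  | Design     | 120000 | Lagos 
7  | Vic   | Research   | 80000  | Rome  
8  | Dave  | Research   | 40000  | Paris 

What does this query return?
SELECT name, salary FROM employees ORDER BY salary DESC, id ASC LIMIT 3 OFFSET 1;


Sort by salary DESC (id ASC tiebreak), then skip 1 and take 3
Rows 2 through 4

3 rows:
Iris, 100000
Frank, 80000
Vic, 80000


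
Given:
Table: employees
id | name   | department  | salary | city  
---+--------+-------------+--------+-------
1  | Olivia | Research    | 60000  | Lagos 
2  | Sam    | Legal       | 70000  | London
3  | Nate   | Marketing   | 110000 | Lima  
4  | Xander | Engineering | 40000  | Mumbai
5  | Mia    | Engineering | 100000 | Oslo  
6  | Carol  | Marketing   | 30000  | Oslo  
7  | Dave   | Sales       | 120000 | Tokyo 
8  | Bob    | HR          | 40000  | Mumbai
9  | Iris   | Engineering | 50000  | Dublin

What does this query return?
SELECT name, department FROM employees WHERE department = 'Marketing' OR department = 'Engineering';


Filtering: department = 'Marketing' OR 'Engineering'
Matching: 5 rows

5 rows:
Nate, Marketing
Xander, Engineering
Mia, Engineering
Carol, Marketing
Iris, Engineering


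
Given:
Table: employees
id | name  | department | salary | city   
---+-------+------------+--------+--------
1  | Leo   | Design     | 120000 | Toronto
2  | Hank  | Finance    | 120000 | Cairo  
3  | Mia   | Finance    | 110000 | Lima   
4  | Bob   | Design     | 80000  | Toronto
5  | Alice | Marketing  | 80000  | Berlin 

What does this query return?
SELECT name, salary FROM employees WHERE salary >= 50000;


Filtering: salary >= 50000
Matching: 5 rows

5 rows:
Leo, 120000
Hank, 120000
Mia, 110000
Bob, 80000
Alice, 80000


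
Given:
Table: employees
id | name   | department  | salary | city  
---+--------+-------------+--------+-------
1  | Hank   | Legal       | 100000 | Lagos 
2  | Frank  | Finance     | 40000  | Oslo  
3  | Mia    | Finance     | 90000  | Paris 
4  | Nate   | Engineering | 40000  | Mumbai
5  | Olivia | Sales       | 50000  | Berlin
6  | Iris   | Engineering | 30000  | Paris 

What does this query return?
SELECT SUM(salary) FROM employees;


SUM(salary) = 100000 + 40000 + 90000 + 40000 + 50000 + 30000 = 350000

350000


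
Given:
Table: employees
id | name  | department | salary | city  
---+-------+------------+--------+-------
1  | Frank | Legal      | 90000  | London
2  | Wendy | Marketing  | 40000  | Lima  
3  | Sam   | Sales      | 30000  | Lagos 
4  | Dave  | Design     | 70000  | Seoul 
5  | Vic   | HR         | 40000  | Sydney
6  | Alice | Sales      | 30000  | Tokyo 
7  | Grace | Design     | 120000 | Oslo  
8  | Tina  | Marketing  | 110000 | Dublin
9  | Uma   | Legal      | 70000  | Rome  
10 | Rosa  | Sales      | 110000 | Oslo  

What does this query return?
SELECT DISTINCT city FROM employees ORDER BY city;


All 'city' values (row order): London, Lima, Lagos, Seoul, Sydney, Tokyo, Oslo, Dublin, Rome, Oslo
Removing duplicates leaves 9 unique value(s).

9 values:
Dublin
Lagos
Lima
London
Oslo
Rome
Seoul
Sydney
Tokyo


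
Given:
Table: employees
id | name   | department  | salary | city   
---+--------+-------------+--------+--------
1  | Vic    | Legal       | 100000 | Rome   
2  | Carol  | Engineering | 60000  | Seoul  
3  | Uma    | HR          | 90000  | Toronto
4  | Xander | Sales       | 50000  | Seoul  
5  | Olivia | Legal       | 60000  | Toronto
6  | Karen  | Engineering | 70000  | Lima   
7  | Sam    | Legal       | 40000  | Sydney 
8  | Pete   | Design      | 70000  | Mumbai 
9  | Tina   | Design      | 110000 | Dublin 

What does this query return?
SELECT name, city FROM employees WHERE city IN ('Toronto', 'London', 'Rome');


Filtering: city IN ('Toronto', 'London', 'Rome')
Matching: 3 rows

3 rows:
Vic, Rome
Uma, Toronto
Olivia, Toronto


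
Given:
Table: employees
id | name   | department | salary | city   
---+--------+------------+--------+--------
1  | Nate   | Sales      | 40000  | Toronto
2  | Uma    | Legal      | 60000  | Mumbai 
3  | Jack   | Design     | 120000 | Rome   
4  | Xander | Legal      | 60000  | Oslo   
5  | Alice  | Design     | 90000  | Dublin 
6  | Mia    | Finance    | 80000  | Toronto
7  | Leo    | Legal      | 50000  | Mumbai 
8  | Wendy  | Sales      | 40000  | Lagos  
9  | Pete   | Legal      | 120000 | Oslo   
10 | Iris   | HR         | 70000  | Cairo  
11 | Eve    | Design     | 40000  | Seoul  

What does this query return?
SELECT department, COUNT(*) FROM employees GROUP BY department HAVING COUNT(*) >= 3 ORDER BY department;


Groups with count >= 3:
  Design: 3 -> PASS
  Legal: 4 -> PASS
  Finance: 1 -> filtered out
  HR: 1 -> filtered out
  Sales: 2 -> filtered out


2 groups:
Design, 3
Legal, 4
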